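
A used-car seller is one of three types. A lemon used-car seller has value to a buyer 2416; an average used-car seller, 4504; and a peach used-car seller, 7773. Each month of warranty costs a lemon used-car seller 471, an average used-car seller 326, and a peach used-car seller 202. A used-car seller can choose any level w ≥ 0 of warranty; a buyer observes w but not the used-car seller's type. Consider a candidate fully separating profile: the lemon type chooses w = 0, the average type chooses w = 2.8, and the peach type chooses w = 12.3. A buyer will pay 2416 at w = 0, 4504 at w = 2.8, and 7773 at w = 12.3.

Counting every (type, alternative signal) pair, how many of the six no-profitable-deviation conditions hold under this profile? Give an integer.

Lemon (own payoff 2416): to w=2.8 gives 4504 − 471×2.8 = 3185.2 → profitable ✗; to w=12.3 gives 7773 − 471×12.3 = 1979.7 → no gain ✓.
Peach (own payoff 7773 − 202×12.3 = 5288.4): to w=0 gives 2416 → no gain ✓; to w=2.8 gives 4504 − 202×2.8 = 3938.4 → no gain ✓.
Average (own payoff 4504 − 326×2.8 = 3591.2): to w=0 gives 2416 → no gain ✓; to w=12.3 gives 7773 − 326×12.3 = 3763.2 → profitable ✗.
4 of the 6 constraints hold; not an equilibrium.

4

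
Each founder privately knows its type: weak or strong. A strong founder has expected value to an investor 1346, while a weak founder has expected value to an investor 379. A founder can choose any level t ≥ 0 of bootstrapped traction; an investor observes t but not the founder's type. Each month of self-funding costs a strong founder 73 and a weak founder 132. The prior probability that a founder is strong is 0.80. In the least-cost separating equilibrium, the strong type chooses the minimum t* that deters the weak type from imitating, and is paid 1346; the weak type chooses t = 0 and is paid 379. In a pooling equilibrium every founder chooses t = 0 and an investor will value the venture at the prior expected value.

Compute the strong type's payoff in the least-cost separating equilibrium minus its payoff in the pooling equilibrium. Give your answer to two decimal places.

-341.38

Least-cost separating signal: t* solves 379 = 1346 − 132·t*, so t* = (1346 − 379)/132 ≈ 7.3258.
Strong type's separating payoff: 1346 − 73 × t* = 1346 − 73 × (1346 − 379)/132 = 1346 − 70591/132 ≈ 811.2197.
Pooling payoff: 0.80 × 1346 + 0.20 × 379 = 1152.6.
Difference: 811.2197 − 1152.6 = -341.3803, i.e. -341.38 to two decimal places.
The strong type would prefer the pooling outcome.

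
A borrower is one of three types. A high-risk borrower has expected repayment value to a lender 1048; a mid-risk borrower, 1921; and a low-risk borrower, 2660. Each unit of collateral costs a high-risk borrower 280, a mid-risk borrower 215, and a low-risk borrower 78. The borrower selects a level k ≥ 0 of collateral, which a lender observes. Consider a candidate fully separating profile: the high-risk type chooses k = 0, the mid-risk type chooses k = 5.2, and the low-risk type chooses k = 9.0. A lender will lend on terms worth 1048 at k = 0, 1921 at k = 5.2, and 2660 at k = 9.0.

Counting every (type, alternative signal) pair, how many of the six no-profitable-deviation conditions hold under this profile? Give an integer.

Mid-risk (own payoff 1921 − 215×5.2 = 803): to k=0 gives 1048 → profitable ✗; to k=9.0 gives 2660 − 215×9.0 = 725 → no gain ✓.
Low-risk (own payoff 2660 − 78×9.0 = 1958): to k=0 gives 1048 → no gain ✓; to k=5.2 gives 1921 − 78×5.2 = 1515.4 → no gain ✓.
High-risk (own payoff 1048): to k=5.2 gives 1921 − 280×5.2 = 465 → no gain ✓; to k=9.0 gives 2660 − 280×9.0 = 140 → no gain ✓.
5 of the 6 constraints hold; not an equilibrium.

5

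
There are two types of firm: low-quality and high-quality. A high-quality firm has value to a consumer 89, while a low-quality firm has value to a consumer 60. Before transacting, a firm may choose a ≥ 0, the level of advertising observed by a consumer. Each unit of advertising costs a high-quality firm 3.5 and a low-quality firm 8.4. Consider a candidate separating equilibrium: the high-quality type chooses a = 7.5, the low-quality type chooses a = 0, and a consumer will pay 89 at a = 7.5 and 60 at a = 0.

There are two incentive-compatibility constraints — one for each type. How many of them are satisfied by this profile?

Low-quality type: stay at 0 → 60; mimic → 89 − 8.4 × 7.5 = 26. IC holds (60 ≥ 26).
High-quality type: signal → 89 − 3.5 × 7.5 = 62.75; deviate to 0 → 60. IC holds (62.75 ≥ 60).
2 of 2 constraints hold, so this is a separating equilibrium.

2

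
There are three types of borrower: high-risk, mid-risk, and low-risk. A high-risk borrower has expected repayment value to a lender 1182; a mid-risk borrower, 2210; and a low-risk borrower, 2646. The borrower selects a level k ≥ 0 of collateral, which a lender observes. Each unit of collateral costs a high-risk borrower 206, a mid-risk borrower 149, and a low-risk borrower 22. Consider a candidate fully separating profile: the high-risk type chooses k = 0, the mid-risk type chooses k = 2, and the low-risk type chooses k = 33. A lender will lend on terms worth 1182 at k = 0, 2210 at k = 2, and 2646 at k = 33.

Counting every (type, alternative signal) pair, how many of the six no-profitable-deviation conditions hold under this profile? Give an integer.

Low-risk (own payoff 2646 − 22×33 = 1920): to k=0 gives 1182 → no gain ✓; to k=2 gives 2210 − 22×2 = 2166 → profitable ✗.
High-risk (own payoff 1182): to k=2 gives 2210 − 206×2 = 1798 → profitable ✗; to k=33 gives 2646 − 206×33 = -4152 → no gain ✓.
Mid-risk (own payoff 2210 − 149×2 = 1912): to k=0 gives 1182 → no gain ✓; to k=33 gives 2646 − 149×33 = -2271 → no gain ✓.
4 of the 6 constraints hold; not an equilibrium.

4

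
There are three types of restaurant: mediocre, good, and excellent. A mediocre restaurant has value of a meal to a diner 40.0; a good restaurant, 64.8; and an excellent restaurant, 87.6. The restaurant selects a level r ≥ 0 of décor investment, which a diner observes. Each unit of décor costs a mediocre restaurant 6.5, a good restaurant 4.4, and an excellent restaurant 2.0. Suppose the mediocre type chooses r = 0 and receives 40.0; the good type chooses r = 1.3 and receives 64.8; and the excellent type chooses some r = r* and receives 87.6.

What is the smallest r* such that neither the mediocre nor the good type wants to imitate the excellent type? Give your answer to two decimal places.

7.32

Mediocre type (on-path payoff 40.0) won't mimic when 40.0 ≥ 87.6 − 6.5·r*, i.e. r* ≥ 7.32.
Good type (on-path payoff 64.8 − 4.4×1.3 = 59.08) won't mimic when 59.08 ≥ 87.6 − 4.4·r*, i.e. r* ≥ 6.48.
Both must hold, so r* = max(7.32, 6.48) = 7.32. The mediocre type's constraint binds.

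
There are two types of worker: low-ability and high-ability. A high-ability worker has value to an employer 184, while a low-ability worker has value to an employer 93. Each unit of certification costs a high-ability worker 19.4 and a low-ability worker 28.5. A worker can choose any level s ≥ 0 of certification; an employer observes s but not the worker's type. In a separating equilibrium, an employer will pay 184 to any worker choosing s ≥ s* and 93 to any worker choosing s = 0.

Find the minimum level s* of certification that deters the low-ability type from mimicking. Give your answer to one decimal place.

3.2

A low-ability worker choosing s = 0 receives 93.
Imitating at s* instead would pay 184 at cost 28.5·s*, netting 184 − 28.5·s*.
Indifference: 93 = 184 − 28.5·s*, so s* = (184 − 93) / 28.5 ≈ 3.2.
This is the low-ability type's binding incentive-compatibility constraint; any s ≥ 3.2 sustains separation on that side.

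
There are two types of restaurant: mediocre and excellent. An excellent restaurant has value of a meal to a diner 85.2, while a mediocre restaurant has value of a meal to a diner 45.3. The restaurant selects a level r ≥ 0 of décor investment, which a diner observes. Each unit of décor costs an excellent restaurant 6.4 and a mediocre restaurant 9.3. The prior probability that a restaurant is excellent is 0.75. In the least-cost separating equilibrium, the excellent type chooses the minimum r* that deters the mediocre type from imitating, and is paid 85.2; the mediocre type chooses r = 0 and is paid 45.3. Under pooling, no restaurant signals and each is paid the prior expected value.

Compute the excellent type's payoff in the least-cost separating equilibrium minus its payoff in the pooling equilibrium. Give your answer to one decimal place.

Least-cost separating signal: r* solves 45.3 = 85.2 − 9.3·r*, so r* = (85.2 − 45.3)/9.3 ≈ 4.2903.
Excellent type's separating payoff: 85.2 − 6.4 × r* = 85.2 − 6.4 × (85.2 − 45.3)/9.3 = 85.2 − 255.36/9.3 ≈ 57.742.
Pooling payoff: 0.75 × 85.2 + 0.25 × 45.3 = 75.225.
Difference: 57.742 − 75.225 = -17.483, i.e. -17.5 to one decimal place.
The excellent type would prefer the pooling outcome.

-17.5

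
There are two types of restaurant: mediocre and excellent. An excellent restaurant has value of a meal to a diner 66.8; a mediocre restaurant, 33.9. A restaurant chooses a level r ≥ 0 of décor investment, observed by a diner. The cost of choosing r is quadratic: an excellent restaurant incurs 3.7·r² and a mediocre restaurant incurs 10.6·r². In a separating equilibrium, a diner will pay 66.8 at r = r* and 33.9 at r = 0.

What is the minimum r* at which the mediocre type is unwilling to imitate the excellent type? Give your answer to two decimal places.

The mediocre type at r = 0 receives 33.9; imitating at r* yields 66.8 − 10.6·r*².
Indifference: 33.9 = 66.8 − 10.6·r*², so r*² = (66.8 − 33.9) / 10.6 ≈ 3.1038.
r* = √3.1038 ≈ 1.76.

1.76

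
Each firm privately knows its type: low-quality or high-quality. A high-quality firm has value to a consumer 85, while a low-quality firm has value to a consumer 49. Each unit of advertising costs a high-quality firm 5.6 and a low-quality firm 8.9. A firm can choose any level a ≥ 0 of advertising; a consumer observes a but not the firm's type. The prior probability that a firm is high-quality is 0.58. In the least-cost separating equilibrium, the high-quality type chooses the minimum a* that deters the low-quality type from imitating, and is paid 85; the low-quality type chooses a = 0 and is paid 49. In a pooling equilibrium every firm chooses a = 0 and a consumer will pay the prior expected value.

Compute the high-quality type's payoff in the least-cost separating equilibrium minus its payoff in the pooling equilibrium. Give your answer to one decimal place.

-7.5

Least-cost separating signal: a* solves 49 = 85 − 8.9·a*, so a* = (85 − 49)/8.9 ≈ 4.0449.
High-quality type's separating payoff: 85 − 5.6 × a* = 85 − 5.6 × (85 − 49)/8.9 = 85 − 201.6/8.9 ≈ 62.348.
Pooling payoff: 0.58 × 85 + 0.42 × 49 = 69.88.
Difference: 62.348 − 69.88 = -7.532, i.e. -7.5 to one decimal place.
The high-quality type would prefer the pooling outcome.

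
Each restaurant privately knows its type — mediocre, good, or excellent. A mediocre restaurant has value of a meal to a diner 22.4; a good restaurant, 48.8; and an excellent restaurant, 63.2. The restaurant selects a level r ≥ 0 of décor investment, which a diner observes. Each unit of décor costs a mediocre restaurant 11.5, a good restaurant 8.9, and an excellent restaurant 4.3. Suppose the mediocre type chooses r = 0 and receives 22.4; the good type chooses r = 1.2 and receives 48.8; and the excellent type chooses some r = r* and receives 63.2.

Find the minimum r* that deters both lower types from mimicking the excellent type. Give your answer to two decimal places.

3.55

Good type (on-path payoff 48.8 − 8.9×1.2 = 38.12) won't mimic when 38.12 ≥ 63.2 − 8.9·r*, i.e. r* ≥ 2.82.
Mediocre type (on-path payoff 22.4) won't mimic when 22.4 ≥ 63.2 − 11.5·r*, i.e. r* ≥ 3.55.
Both must hold, so r* = max(3.55, 2.82) = 3.55. The mediocre type's constraint binds.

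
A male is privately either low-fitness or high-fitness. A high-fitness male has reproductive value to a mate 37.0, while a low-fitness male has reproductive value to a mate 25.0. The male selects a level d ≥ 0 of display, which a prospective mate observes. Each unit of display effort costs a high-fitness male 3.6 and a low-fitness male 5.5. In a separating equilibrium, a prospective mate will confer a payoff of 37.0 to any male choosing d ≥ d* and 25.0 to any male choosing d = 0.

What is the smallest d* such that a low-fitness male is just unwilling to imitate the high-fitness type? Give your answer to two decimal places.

2.18

A low-fitness male choosing d = 0 receives 25.0.
Imitating at d* instead would pay 37.0 at cost 5.5·d*, netting 37.0 − 5.5·d*.
Indifference: 25.0 = 37.0 − 5.5·d*, so d* = (37.0 − 25.0) / 5.5 ≈ 2.18.
This is the low-fitness type's binding incentive-compatibility constraint; any d ≥ 2.18 sustains separation on that side.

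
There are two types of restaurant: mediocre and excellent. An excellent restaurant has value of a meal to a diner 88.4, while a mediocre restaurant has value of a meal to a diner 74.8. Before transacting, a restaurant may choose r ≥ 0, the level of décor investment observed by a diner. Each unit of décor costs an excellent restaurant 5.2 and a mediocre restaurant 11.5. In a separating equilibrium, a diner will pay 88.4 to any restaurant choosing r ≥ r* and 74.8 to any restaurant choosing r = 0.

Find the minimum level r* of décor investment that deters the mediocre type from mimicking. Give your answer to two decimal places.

A mediocre restaurant choosing r = 0 receives 74.8.
Imitating at r* instead would pay 88.4 at cost 11.5·r*, netting 88.4 − 11.5·r*.
Indifference: 74.8 = 88.4 − 11.5·r*, so r* = (88.4 − 74.8) / 11.5 ≈ 1.18.
At r* the mediocre type's incentive constraint just binds; the excellent type strictly prefers r* since its per-unit cost is lower.

1.18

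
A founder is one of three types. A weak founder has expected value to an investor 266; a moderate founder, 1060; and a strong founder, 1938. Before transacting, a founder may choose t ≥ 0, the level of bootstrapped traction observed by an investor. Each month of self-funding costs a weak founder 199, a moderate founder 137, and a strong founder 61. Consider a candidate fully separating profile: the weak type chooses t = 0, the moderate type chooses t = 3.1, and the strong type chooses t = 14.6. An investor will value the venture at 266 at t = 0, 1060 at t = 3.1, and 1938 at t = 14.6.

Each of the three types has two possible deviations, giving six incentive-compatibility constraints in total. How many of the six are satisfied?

5

Weak (own payoff 266): to t=3.1 gives 1060 − 199×3.1 = 443.1 → profitable ✗; to t=14.6 gives 1938 − 199×14.6 = -967.4 → no gain ✓.
Strong (own payoff 1938 − 61×14.6 = 1047.4): to t=0 gives 266 → no gain ✓; to t=3.1 gives 1060 − 61×3.1 = 870.9 → no gain ✓.
Moderate (own payoff 1060 − 137×3.1 = 635.3): to t=0 gives 266 → no gain ✓; to t=14.6 gives 1938 − 137×14.6 = -62.2 → no gain ✓.
5 of the 6 constraints hold; not an equilibrium.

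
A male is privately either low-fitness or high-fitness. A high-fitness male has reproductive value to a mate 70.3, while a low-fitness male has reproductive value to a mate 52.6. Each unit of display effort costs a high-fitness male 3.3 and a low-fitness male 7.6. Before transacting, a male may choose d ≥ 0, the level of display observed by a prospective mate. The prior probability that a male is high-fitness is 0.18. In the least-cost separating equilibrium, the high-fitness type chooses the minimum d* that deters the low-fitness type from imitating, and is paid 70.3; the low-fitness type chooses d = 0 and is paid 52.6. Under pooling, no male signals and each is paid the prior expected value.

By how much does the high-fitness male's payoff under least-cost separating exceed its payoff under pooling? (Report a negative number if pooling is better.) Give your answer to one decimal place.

6.8

Least-cost separating signal: d* solves 52.6 = 70.3 − 7.6·d*, so d* = (70.3 − 52.6)/7.6 ≈ 2.3289.
High-fitness type's separating payoff: 70.3 − 3.3 × d* = 70.3 − 3.3 × (70.3 − 52.6)/7.6 = 70.3 − 58.41/7.6 ≈ 62.614.
Pooling payoff: 0.18 × 70.3 + 0.82 × 52.6 = 55.786.
Difference: 62.614 − 55.786 = 6.828, i.e. 6.8 to one decimal place.
The high-fitness type prefers to separate.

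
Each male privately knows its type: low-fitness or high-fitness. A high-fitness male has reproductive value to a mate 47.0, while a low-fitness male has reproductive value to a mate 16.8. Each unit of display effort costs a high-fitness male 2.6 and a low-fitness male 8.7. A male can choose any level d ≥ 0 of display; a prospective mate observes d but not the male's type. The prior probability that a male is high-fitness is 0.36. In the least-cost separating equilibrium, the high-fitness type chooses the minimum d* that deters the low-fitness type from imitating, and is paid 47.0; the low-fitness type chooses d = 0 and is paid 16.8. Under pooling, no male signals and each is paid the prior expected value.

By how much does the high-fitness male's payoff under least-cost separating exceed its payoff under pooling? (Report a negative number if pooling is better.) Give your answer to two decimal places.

10.30

Least-cost separating signal: d* solves 16.8 = 47.0 − 8.7·d*, so d* = (47.0 − 16.8)/8.7 ≈ 3.4713.
High-fitness type's separating payoff: 47.0 − 2.6 × d* = 47.0 − 2.6 × (47.0 − 16.8)/8.7 = 47.0 − 78.52/8.7 ≈ 37.9747.
Pooling payoff: 0.36 × 47.0 + 0.64 × 16.8 = 27.672.
Difference: 37.9747 − 27.672 = 10.3027, i.e. 10.30 to two decimal places.
The high-fitness type prefers to separate.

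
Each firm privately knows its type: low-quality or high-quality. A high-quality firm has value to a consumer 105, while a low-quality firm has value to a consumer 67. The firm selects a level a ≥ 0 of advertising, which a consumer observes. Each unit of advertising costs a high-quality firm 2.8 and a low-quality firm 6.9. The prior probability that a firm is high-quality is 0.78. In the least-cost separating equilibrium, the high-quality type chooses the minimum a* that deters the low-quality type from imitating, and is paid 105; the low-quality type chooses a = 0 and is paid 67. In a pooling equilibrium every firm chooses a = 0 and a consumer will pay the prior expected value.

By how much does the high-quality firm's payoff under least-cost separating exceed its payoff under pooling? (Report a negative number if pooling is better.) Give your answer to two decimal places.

Least-cost separating signal: a* solves 67 = 105 − 6.9·a*, so a* = (105 − 67)/6.9 ≈ 5.5072.
High-quality type's separating payoff: 105 − 2.8 × a* = 105 − 2.8 × (105 − 67)/6.9 = 105 − 106.4/6.9 ≈ 89.5797.
Pooling payoff: 0.78 × 105 + 0.22 × 67 = 96.64.
Difference: 89.5797 − 96.64 = -7.0603, i.e. -7.06 to two decimal places.
The high-quality type would prefer the pooling outcome.

-7.06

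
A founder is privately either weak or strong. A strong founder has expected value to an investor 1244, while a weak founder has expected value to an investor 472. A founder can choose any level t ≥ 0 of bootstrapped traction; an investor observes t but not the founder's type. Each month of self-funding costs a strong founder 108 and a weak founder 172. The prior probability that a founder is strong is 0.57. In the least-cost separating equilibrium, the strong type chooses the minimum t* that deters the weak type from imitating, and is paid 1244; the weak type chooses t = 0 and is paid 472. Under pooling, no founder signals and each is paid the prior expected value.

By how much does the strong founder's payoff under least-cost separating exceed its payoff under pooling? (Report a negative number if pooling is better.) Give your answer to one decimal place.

Least-cost separating signal: t* solves 472 = 1244 − 172·t*, so t* = (1244 − 472)/172 ≈ 4.4884.
Strong type's separating payoff: 1244 − 108 × t* = 1244 − 108 × (1244 − 472)/172 = 1244 − 83376/172 ≈ 759.256.
Pooling payoff: 0.57 × 1244 + 0.43 × 472 = 912.04.
Difference: 759.256 − 912.04 = -152.784, i.e. -152.8 to one decimal place.
The strong type would prefer the pooling outcome.

-152.8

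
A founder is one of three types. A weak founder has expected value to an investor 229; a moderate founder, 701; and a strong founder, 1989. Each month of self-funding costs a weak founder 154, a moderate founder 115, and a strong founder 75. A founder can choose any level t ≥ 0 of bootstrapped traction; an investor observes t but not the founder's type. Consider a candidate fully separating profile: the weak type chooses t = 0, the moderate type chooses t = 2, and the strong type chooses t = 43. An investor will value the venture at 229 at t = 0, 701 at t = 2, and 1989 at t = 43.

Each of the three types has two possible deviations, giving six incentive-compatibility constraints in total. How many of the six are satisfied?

3

Strong (own payoff 1989 − 75×43 = -1236): to t=0 gives 229 → profitable ✗; to t=2 gives 701 − 75×2 = 551 → profitable ✗.
Weak (own payoff 229): to t=2 gives 701 − 154×2 = 393 → profitable ✗; to t=43 gives 1989 − 154×43 = -4633 → no gain ✓.
Moderate (own payoff 701 − 115×2 = 471): to t=0 gives 229 → no gain ✓; to t=43 gives 1989 − 115×43 = -2956 → no gain ✓.
3 of the 6 constraints hold; not an equilibrium.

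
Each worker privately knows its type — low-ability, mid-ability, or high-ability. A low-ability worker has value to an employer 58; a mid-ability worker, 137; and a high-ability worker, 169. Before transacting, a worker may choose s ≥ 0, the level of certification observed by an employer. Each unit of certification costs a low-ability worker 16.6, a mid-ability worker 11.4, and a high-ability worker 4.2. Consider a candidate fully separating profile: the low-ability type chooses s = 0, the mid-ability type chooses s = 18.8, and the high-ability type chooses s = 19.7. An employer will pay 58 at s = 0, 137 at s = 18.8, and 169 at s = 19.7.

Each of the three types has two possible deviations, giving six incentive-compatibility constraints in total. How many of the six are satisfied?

4

Low-ability (own payoff 58): to s=18.8 gives 137 − 16.6×18.8 = -175.08 → no gain ✓; to s=19.7 gives 169 − 16.6×19.7 = -158.02 → no gain ✓.
High-ability (own payoff 169 − 4.2×19.7 = 86.26): to s=0 gives 58 → no gain ✓; to s=18.8 gives 137 − 4.2×18.8 = 58.04 → no gain ✓.
Mid-ability (own payoff 137 − 11.4×18.8 = -77.32): to s=0 gives 58 → profitable ✗; to s=19.7 gives 169 − 11.4×19.7 = -55.58 → profitable ✗.
4 of the 6 constraints hold; not an equilibrium.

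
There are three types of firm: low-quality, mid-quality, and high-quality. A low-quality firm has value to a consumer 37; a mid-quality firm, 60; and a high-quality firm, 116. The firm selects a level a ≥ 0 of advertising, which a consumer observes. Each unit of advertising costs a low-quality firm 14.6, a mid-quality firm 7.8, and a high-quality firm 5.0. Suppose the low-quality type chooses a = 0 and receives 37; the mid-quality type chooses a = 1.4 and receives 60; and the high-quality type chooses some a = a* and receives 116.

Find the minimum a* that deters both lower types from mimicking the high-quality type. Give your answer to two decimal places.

Low-quality type (on-path payoff 37) won't mimic when 37 ≥ 116 − 14.6·a*, i.e. a* ≥ 5.41.
Mid-quality type (on-path payoff 60 − 7.8×1.4 = 49.08) won't mimic when 49.08 ≥ 116 − 7.8·a*, i.e. a* ≥ 8.58.
Both must hold, so a* = max(5.41, 8.58) = 8.58. The mid-quality type's constraint binds.

8.58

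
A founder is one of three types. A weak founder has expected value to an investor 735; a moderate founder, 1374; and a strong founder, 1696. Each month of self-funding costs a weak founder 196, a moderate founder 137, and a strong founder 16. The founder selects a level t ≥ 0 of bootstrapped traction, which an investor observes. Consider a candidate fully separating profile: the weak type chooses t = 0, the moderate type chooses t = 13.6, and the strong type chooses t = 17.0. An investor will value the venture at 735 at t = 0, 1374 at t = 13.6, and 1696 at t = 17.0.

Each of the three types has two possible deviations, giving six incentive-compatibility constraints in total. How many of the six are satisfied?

Moderate (own payoff 1374 − 137×13.6 = -489.2): to t=0 gives 735 → profitable ✗; to t=17.0 gives 1696 − 137×17.0 = -633 → no gain ✓.
Weak (own payoff 735): to t=13.6 gives 1374 − 196×13.6 = -1291.6 → no gain ✓; to t=17.0 gives 1696 − 196×17.0 = -1636 → no gain ✓.
Strong (own payoff 1696 − 16×17.0 = 1424): to t=0 gives 735 → no gain ✓; to t=13.6 gives 1374 − 16×13.6 = 1156.4 → no gain ✓.
5 of the 6 constraints hold; not an equilibrium.

5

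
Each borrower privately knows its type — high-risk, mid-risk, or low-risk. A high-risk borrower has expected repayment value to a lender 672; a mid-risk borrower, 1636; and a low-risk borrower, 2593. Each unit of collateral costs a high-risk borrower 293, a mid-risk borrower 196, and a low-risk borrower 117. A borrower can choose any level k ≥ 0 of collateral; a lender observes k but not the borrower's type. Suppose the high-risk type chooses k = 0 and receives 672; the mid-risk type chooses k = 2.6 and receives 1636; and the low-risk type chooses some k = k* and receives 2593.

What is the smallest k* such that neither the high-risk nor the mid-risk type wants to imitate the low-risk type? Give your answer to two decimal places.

7.48

Mid-risk type (on-path payoff 1636 − 196×2.6 = 1126.4) won't mimic when 1126.4 ≥ 2593 − 196·k*, i.e. k* ≥ 7.48.
High-risk type (on-path payoff 672) won't mimic when 672 ≥ 2593 − 293·k*, i.e. k* ≥ 6.56.
Both must hold, so k* = max(6.56, 7.48) = 7.48. The mid-risk type's constraint binds.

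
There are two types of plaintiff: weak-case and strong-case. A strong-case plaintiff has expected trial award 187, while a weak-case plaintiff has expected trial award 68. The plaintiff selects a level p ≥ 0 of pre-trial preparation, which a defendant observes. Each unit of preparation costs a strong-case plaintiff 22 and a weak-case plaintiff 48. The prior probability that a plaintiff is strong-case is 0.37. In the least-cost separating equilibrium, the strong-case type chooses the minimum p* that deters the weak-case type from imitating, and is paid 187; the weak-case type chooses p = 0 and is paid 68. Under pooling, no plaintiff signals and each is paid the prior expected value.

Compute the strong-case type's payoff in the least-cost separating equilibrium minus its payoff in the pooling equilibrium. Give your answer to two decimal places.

Least-cost separating signal: p* solves 68 = 187 − 48·p*, so p* = (187 − 68)/48 ≈ 2.4792.
Strong-case type's separating payoff: 187 − 22 × p* = 187 − 22 × (187 − 68)/48 = 187 − 2618/48 ≈ 132.4583.
Pooling payoff: 0.37 × 187 + 0.63 × 68 = 112.03.
Difference: 132.4583 − 112.03 = 20.4283, i.e. 20.43 to two decimal places.
The strong-case type prefers to separate.

20.43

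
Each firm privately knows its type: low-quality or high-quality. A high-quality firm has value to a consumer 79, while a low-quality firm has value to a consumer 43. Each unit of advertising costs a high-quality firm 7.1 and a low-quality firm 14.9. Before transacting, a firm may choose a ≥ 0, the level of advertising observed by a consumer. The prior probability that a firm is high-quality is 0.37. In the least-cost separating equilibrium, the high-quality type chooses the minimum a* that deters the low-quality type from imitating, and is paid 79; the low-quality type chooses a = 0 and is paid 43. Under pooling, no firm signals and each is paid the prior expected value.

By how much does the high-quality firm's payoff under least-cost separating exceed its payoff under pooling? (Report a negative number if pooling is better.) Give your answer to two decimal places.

5.53

Least-cost separating signal: a* solves 43 = 79 − 14.9·a*, so a* = (79 − 43)/14.9 ≈ 2.4161.
High-quality type's separating payoff: 79 − 7.1 × a* = 79 − 7.1 × (79 − 43)/14.9 = 79 − 255.6/14.9 ≈ 61.8456.
Pooling payoff: 0.37 × 79 + 0.63 × 43 = 56.32.
Difference: 61.8456 − 56.32 = 5.5256, i.e. 5.53 to two decimal places.
The high-quality type prefers to separate.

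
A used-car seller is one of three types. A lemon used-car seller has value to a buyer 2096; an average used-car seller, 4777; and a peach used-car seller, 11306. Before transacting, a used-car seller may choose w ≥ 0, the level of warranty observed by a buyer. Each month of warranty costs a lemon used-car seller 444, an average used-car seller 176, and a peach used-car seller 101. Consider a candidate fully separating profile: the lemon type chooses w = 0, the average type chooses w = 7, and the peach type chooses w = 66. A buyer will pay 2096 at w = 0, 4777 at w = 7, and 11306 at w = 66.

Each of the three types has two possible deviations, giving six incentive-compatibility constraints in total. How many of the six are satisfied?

6

Lemon (own payoff 2096): to w=7 gives 4777 − 444×7 = 1669 → no gain ✓; to w=66 gives 11306 − 444×66 = -17998 → no gain ✓.
Average (own payoff 4777 − 176×7 = 3545): to w=0 gives 2096 → no gain ✓; to w=66 gives 11306 − 176×66 = -310 → no gain ✓.
Peach (own payoff 11306 − 101×66 = 4640): to w=0 gives 2096 → no gain ✓; to w=7 gives 4777 − 101×7 = 4070 → no gain ✓.
6 of the 6 constraints hold; this profile is a separating equilibrium.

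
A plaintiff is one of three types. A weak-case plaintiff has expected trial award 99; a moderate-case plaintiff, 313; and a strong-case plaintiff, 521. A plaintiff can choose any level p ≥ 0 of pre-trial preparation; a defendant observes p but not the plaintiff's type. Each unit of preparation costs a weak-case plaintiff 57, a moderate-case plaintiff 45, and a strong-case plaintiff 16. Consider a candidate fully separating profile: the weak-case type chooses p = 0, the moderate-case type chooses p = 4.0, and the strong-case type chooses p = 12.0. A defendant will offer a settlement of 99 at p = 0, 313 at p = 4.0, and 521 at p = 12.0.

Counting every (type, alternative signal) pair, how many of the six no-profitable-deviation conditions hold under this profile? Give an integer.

6

Moderate-case (own payoff 313 − 45×4.0 = 133): to p=0 gives 99 → no gain ✓; to p=12.0 gives 521 − 45×12.0 = -19 → no gain ✓.
Weak-case (own payoff 99): to p=4.0 gives 313 − 57×4.0 = 85 → no gain ✓; to p=12.0 gives 521 − 57×12.0 = -163 → no gain ✓.
Strong-case (own payoff 521 − 16×12.0 = 329): to p=0 gives 99 → no gain ✓; to p=4.0 gives 313 − 16×4.0 = 249 → no gain ✓.
6 of the 6 constraints hold; this profile is a separating equilibrium.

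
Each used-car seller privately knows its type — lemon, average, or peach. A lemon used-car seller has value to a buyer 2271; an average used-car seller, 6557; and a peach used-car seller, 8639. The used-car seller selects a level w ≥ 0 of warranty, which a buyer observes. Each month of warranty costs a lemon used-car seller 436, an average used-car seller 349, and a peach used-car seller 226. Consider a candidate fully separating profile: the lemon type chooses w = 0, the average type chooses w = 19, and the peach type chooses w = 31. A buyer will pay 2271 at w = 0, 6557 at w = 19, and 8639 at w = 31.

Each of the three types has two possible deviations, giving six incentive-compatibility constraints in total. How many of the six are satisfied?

Average (own payoff 6557 − 349×19 = -74): to w=0 gives 2271 → profitable ✗; to w=31 gives 8639 − 349×31 = -2180 → no gain ✓.
Peach (own payoff 8639 − 226×31 = 1633): to w=0 gives 2271 → profitable ✗; to w=19 gives 6557 − 226×19 = 2263 → profitable ✗.
Lemon (own payoff 2271): to w=19 gives 6557 − 436×19 = -1727 → no gain ✓; to w=31 gives 8639 − 436×31 = -4877 → no gain ✓.
3 of the 6 constraints hold; not an equilibrium.

3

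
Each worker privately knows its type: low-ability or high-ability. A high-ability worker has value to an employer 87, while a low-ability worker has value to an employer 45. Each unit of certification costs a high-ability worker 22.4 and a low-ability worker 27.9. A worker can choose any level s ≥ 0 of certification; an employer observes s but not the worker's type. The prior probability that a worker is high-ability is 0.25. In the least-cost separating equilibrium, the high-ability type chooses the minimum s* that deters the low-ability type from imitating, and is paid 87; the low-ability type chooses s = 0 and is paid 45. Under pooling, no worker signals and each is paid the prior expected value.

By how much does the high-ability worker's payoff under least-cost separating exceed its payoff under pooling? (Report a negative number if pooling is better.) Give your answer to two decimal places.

-2.22

Least-cost separating signal: s* solves 45 = 87 − 27.9·s*, so s* = (87 − 45)/27.9 ≈ 1.5054.
High-ability type's separating payoff: 87 − 22.4 × s* = 87 − 22.4 × (87 − 45)/27.9 = 87 − 940.8/27.9 ≈ 53.2796.
Pooling payoff: 0.25 × 87 + 0.75 × 45 = 55.5.
Difference: 53.2796 − 55.5 = -2.2204, i.e. -2.22 to two decimal places.
The high-ability type would prefer the pooling outcome.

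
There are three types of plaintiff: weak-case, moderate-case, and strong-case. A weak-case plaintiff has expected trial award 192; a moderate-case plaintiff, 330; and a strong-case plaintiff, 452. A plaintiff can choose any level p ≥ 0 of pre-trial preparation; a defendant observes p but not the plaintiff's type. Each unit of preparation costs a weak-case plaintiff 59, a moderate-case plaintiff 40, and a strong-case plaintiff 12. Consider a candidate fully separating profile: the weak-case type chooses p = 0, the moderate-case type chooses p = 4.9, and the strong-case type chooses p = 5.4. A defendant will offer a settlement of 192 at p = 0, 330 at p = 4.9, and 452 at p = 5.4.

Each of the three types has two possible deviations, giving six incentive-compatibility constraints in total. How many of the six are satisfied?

Strong-case (own payoff 452 − 12×5.4 = 387.2): to p=0 gives 192 → no gain ✓; to p=4.9 gives 330 − 12×4.9 = 271.2 → no gain ✓.
Weak-case (own payoff 192): to p=4.9 gives 330 − 59×4.9 = 40.9 → no gain ✓; to p=5.4 gives 452 − 59×5.4 = 133.4 → no gain ✓.
Moderate-case (own payoff 330 − 40×4.9 = 134): to p=0 gives 192 → profitable ✗; to p=5.4 gives 452 − 40×5.4 = 236 → profitable ✗.
4 of the 6 constraints hold; not an equilibrium.

4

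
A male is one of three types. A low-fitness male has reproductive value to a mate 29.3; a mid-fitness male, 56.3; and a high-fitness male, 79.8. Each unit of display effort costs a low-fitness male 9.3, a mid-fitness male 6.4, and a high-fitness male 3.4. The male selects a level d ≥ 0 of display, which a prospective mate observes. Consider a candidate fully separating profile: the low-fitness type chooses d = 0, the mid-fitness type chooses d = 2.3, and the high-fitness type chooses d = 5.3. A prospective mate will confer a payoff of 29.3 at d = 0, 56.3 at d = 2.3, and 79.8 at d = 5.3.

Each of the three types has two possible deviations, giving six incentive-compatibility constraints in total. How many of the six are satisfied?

Low-fitness (own payoff 29.3): to d=2.3 gives 56.3 − 9.3×2.3 = 34.91 → profitable ✗; to d=5.3 gives 79.8 − 9.3×5.3 = 30.51 → profitable ✗.
High-fitness (own payoff 79.8 − 3.4×5.3 = 61.78): to d=0 gives 29.3 → no gain ✓; to d=2.3 gives 56.3 − 3.4×2.3 = 48.48 → no gain ✓.
Mid-fitness (own payoff 56.3 − 6.4×2.3 = 41.58): to d=0 gives 29.3 → no gain ✓; to d=5.3 gives 79.8 − 6.4×5.3 = 45.88 → profitable ✗.
3 of the 6 constraints hold; not an equilibrium.

3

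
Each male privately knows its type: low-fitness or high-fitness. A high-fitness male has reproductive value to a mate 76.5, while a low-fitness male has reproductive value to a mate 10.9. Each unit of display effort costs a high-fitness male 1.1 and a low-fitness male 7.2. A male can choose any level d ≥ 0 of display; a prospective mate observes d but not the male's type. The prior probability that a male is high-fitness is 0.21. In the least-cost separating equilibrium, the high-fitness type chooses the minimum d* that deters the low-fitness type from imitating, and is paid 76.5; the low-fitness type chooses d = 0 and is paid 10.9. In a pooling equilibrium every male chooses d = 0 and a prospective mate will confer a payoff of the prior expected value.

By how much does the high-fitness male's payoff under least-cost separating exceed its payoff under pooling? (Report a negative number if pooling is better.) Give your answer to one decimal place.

Least-cost separating signal: d* solves 10.9 = 76.5 − 7.2·d*, so d* = (76.5 − 10.9)/7.2 ≈ 9.1111.
High-fitness type's separating payoff: 76.5 − 1.1 × d* = 76.5 − 1.1 × (76.5 − 10.9)/7.2 = 76.5 − 72.16/7.2 ≈ 66.478.
Pooling payoff: 0.21 × 76.5 + 0.79 × 10.9 = 24.676.
Difference: 66.478 − 24.676 = 41.802, i.e. 41.8 to one decimal place.
The high-fitness type prefers to separate.

41.8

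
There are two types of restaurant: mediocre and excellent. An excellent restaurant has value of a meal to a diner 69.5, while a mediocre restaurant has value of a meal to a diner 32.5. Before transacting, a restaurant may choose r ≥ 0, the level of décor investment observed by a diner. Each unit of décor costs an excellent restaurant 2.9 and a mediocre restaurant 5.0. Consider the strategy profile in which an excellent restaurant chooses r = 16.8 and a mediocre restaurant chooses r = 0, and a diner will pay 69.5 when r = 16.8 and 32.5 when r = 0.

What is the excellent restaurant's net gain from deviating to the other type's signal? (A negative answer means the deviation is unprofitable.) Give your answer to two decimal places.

Playing r = 16.8 the excellent restaurant receives 69.5 − 2.9 × 16.8 = 20.78.
Deviating to r = 0 yields 32.5 instead.
Gain from deviating: 32.5 − 20.78 = 11.72.
The gain is positive, so the excellent type's incentive-compatibility constraint is violated — this profile is not a separating equilibrium.

11.72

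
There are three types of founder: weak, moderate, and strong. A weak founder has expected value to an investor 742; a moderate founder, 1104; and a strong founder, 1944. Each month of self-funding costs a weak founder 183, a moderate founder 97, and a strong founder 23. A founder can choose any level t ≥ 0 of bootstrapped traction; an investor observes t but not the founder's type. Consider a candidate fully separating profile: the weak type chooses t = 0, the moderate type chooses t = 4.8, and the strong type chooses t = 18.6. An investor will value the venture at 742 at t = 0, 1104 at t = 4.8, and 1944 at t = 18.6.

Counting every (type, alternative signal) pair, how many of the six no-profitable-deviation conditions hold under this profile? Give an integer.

Moderate (own payoff 1104 − 97×4.8 = 638.4): to t=0 gives 742 → profitable ✗; to t=18.6 gives 1944 − 97×18.6 = 139.8 → no gain ✓.
Weak (own payoff 742): to t=4.8 gives 1104 − 183×4.8 = 225.6 → no gain ✓; to t=18.6 gives 1944 − 183×18.6 = -1459.8 → no gain ✓.
Strong (own payoff 1944 − 23×18.6 = 1516.2): to t=0 gives 742 → no gain ✓; to t=4.8 gives 1104 − 23×4.8 = 993.6 → no gain ✓.
5 of the 6 constraints hold; not an equilibrium.

5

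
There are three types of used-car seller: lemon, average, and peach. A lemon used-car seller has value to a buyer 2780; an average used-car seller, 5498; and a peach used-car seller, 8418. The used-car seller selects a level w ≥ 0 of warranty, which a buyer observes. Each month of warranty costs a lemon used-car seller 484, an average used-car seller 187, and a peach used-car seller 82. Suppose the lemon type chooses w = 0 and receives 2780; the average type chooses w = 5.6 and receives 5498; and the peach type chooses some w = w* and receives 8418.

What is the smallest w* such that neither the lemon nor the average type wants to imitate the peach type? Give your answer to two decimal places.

Average type (on-path payoff 5498 − 187×5.6 = 4450.8) won't mimic when 4450.8 ≥ 8418 − 187·w*, i.e. w* ≥ 21.21.
Lemon type (on-path payoff 2780) won't mimic when 2780 ≥ 8418 − 484·w*, i.e. w* ≥ 11.65.
Both must hold, so w* = max(11.65, 21.21) = 21.21. The average type's constraint binds.

21.21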